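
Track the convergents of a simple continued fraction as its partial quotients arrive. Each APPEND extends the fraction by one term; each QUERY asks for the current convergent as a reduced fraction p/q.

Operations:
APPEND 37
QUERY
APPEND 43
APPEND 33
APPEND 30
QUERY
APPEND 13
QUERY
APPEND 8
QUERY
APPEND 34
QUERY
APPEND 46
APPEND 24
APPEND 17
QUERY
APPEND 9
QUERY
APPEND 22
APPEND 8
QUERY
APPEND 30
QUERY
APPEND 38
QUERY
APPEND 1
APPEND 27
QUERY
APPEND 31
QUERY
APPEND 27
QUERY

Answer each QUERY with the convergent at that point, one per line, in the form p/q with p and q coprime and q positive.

37/1
1578782/42643
20576739/555779
166192694/4488875
5671128335/153177529
106860990488231/2886321998474
968019499828910/26146266888811
172194339393622918/4650979815307339
5187233471795411791/140107498652772486
197287066267619270976/5328735928620661807
5664093159231815705685/152987508465003387718
175789362235925701559002/4748081605842378453551
4751976873529225757798739/128351190866209221633595

APPEND 37: p_0 = 37·1 + 0 = 37, q_0 = 37·0 + 1 = 1 → 37/1
APPEND 43: p_1 = 43·37 + 1 = 1592, q_1 = 43·1 + 0 = 43 → 1592/43
APPEND 33: p_2 = 33·1592 + 37 = 52573, q_2 = 33·43 + 1 = 1420 → 52573/1420
APPEND 30: p_3 = 30·52573 + 1592 = 1578782, q_3 = 30·1420 + 43 = 42643 → 1578782/42643
APPEND 13: p_4 = 13·1578782 + 52573 = 20576739, q_4 = 13·42643 + 1420 = 555779 → 20576739/555779
APPEND 8: p_5 = 8·20576739 + 1578782 = 166192694, q_5 = 8·555779 + 42643 = 4488875 → 166192694/4488875
APPEND 34: p_6 = 34·166192694 + 20576739 = 5671128335, q_6 = 34·4488875 + 555779 = 153177529 → 5671128335/153177529
APPEND 46: p_7 = 46·5671128335 + 166192694 = 261038096104, q_7 = 46·153177529 + 4488875 = 7050655209 → 261038096104/7050655209
APPEND 24: p_8 = 24·261038096104 + 5671128335 = 6270585434831, q_8 = 24·7050655209 + 153177529 = 169368902545 → 6270585434831/169368902545
APPEND 17: p_9 = 17·6270585434831 + 261038096104 = 106860990488231, q_9 = 17·169368902545 + 7050655209 = 2886321998474 → 106860990488231/2886321998474
APPEND 9: p_10 = 9·106860990488231 + 6270585434831 = 968019499828910, q_10 = 9·2886321998474 + 169368902545 = 26146266888811 → 968019499828910/26146266888811
APPEND 22: p_11 = 22·968019499828910 + 106860990488231 = 21403289986724251, q_11 = 22·26146266888811 + 2886321998474 = 578104193552316 → 21403289986724251/578104193552316
APPEND 8: p_12 = 8·21403289986724251 + 968019499828910 = 172194339393622918, q_12 = 8·578104193552316 + 26146266888811 = 4650979815307339 → 172194339393622918/4650979815307339
APPEND 30: p_13 = 30·172194339393622918 + 21403289986724251 = 5187233471795411791, q_13 = 30·4650979815307339 + 578104193552316 = 140107498652772486 → 5187233471795411791/140107498652772486
APPEND 38: p_14 = 38·5187233471795411791 + 172194339393622918 = 197287066267619270976, q_14 = 38·140107498652772486 + 4650979815307339 = 5328735928620661807 → 197287066267619270976/5328735928620661807
APPEND 1: p_15 = 1·197287066267619270976 + 5187233471795411791 = 202474299739414682767, q_15 = 1·5328735928620661807 + 140107498652772486 = 5468843427273434293 → 202474299739414682767/5468843427273434293
APPEND 27: p_16 = 27·202474299739414682767 + 197287066267619270976 = 5664093159231815705685, q_16 = 27·5468843427273434293 + 5328735928620661807 = 152987508465003387718 → 5664093159231815705685/152987508465003387718
APPEND 31: p_17 = 31·5664093159231815705685 + 202474299739414682767 = 175789362235925701559002, q_17 = 31·152987508465003387718 + 5468843427273434293 = 4748081605842378453551 → 175789362235925701559002/4748081605842378453551
APPEND 27: p_18 = 27·175789362235925701559002 + 5664093159231815705685 = 4751976873529225757798739, q_18 = 27·4748081605842378453551 + 152987508465003387718 = 128351190866209221633595 → 4751976873529225757798739/128351190866209221633595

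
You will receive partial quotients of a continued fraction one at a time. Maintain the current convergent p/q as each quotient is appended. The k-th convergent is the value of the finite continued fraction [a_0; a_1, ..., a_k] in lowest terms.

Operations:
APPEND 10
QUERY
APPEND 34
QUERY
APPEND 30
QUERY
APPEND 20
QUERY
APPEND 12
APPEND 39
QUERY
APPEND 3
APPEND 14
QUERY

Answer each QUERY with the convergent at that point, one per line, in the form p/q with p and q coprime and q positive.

APPEND 10: p_0 = 10·1 + 0 = 10, q_0 = 10·0 + 1 = 1 → 10/1
APPEND 34: p_1 = 34·10 + 1 = 341, q_1 = 34·1 + 0 = 34 → 341/34
APPEND 30: p_2 = 30·341 + 10 = 10240, q_2 = 30·34 + 1 = 1021 → 10240/1021
APPEND 20: p_3 = 20·10240 + 341 = 205141, q_3 = 20·1021 + 34 = 20454 → 205141/20454
APPEND 12: p_4 = 12·205141 + 10240 = 2471932, q_4 = 12·20454 + 1021 = 246469 → 2471932/246469
APPEND 39: p_5 = 39·2471932 + 205141 = 96610489, q_5 = 39·246469 + 20454 = 9632745 → 96610489/9632745
APPEND 3: p_6 = 3·96610489 + 2471932 = 292303399, q_6 = 3·9632745 + 246469 = 29144704 → 292303399/29144704
APPEND 14: p_7 = 14·292303399 + 96610489 = 4188858075, q_7 = 14·29144704 + 9632745 = 417658601 → 4188858075/417658601

10/1
341/34
10240/1021
205141/20454
96610489/9632745
4188858075/417658601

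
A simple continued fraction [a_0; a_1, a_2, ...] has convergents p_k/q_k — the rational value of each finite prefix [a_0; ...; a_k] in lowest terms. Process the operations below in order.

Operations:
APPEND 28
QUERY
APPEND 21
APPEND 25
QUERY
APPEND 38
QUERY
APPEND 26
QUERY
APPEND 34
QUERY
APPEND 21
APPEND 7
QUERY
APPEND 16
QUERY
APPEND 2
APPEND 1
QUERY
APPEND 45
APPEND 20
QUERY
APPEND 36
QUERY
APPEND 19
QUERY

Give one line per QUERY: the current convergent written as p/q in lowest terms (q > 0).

APPEND 28: p_0 = 28·1 + 0 = 28, q_0 = 28·0 + 1 = 1 → 28/1
APPEND 21: p_1 = 21·28 + 1 = 589, q_1 = 21·1 + 0 = 21 → 589/21
APPEND 25: p_2 = 25·589 + 28 = 14753, q_2 = 25·21 + 1 = 526 → 14753/526
APPEND 38: p_3 = 38·14753 + 589 = 561203, q_3 = 38·526 + 21 = 20009 → 561203/20009
APPEND 26: p_4 = 26·561203 + 14753 = 14606031, q_4 = 26·20009 + 526 = 520760 → 14606031/520760
APPEND 34: p_5 = 34·14606031 + 561203 = 497166257, q_5 = 34·520760 + 20009 = 17725849 → 497166257/17725849
APPEND 21: p_6 = 21·497166257 + 14606031 = 10455097428, q_6 = 21·17725849 + 520760 = 372763589 → 10455097428/372763589
APPEND 7: p_7 = 7·10455097428 + 497166257 = 73682848253, q_7 = 7·372763589 + 17725849 = 2627070972 → 73682848253/2627070972
APPEND 16: p_8 = 16·73682848253 + 10455097428 = 1189380669476, q_8 = 16·2627070972 + 372763589 = 42405899141 → 1189380669476/42405899141
APPEND 2: p_9 = 2·1189380669476 + 73682848253 = 2452444187205, q_9 = 2·42405899141 + 2627070972 = 87438869254 → 2452444187205/87438869254
APPEND 1: p_10 = 1·2452444187205 + 1189380669476 = 3641824856681, q_10 = 1·87438869254 + 42405899141 = 129844768395 → 3641824856681/129844768395
APPEND 45: p_11 = 45·3641824856681 + 2452444187205 = 166334562737850, q_11 = 45·129844768395 + 87438869254 = 5930453447029 → 166334562737850/5930453447029
APPEND 20: p_12 = 20·166334562737850 + 3641824856681 = 3330333079613681, q_12 = 20·5930453447029 + 129844768395 = 118738913708975 → 3330333079613681/118738913708975
APPEND 36: p_13 = 36·3330333079613681 + 166334562737850 = 120058325428830366, q_13 = 36·118738913708975 + 5930453447029 = 4280531346970129 → 120058325428830366/4280531346970129
APPEND 19: p_14 = 19·120058325428830366 + 3330333079613681 = 2284438516227390635, q_14 = 19·4280531346970129 + 118738913708975 = 81448834506141426 → 2284438516227390635/81448834506141426

28/1
14753/526
561203/20009
14606031/520760
497166257/17725849
73682848253/2627070972
1189380669476/42405899141
3641824856681/129844768395
3330333079613681/118738913708975
120058325428830366/4280531346970129
2284438516227390635/81448834506141426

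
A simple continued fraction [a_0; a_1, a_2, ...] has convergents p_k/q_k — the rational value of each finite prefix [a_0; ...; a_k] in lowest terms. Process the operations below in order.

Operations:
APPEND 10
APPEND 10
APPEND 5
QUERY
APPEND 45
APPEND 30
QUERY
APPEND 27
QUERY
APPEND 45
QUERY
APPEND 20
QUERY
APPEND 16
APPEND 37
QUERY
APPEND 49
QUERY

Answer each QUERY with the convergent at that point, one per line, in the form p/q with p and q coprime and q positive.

APPEND 10: p_0 = 10·1 + 0 = 10, q_0 = 10·0 + 1 = 1 → 10/1
APPEND 10: p_1 = 10·10 + 1 = 101, q_1 = 10·1 + 0 = 10 → 101/10
APPEND 5: p_2 = 5·101 + 10 = 515, q_2 = 5·10 + 1 = 51 → 515/51
APPEND 45: p_3 = 45·515 + 101 = 23276, q_3 = 45·51 + 10 = 2305 → 23276/2305
APPEND 30: p_4 = 30·23276 + 515 = 698795, q_4 = 30·2305 + 51 = 69201 → 698795/69201
APPEND 27: p_5 = 27·698795 + 23276 = 18890741, q_5 = 27·69201 + 2305 = 1870732 → 18890741/1870732
APPEND 45: p_6 = 45·18890741 + 698795 = 850782140, q_6 = 45·1870732 + 69201 = 84252141 → 850782140/84252141
APPEND 20: p_7 = 20·850782140 + 18890741 = 17034533541, q_7 = 20·84252141 + 1870732 = 1686913552 → 17034533541/1686913552
APPEND 16: p_8 = 16·17034533541 + 850782140 = 273403318796, q_8 = 16·1686913552 + 84252141 = 27074868973 → 273403318796/27074868973
APPEND 37: p_9 = 37·273403318796 + 17034533541 = 10132957328993, q_9 = 37·27074868973 + 1686913552 = 1003457065553 → 10132957328993/1003457065553
APPEND 49: p_10 = 49·10132957328993 + 273403318796 = 496788312439453, q_10 = 49·1003457065553 + 27074868973 = 49196471081070 → 496788312439453/49196471081070

515/51
698795/69201
18890741/1870732
850782140/84252141
17034533541/1686913552
10132957328993/1003457065553
496788312439453/49196471081070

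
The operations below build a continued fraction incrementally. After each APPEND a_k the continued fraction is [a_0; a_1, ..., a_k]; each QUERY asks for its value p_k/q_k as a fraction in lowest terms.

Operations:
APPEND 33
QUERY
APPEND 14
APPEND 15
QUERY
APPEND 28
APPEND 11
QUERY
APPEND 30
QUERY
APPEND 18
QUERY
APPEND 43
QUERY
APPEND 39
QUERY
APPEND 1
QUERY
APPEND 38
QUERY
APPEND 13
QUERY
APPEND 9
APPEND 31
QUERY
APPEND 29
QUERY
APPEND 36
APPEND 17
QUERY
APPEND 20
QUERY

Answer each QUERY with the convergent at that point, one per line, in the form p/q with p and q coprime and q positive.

APPEND 33: p_0 = 33·1 + 0 = 33, q_0 = 33·0 + 1 = 1 → 33/1
APPEND 14: p_1 = 14·33 + 1 = 463, q_1 = 14·1 + 0 = 14 → 463/14
APPEND 15: p_2 = 15·463 + 33 = 6978, q_2 = 15·14 + 1 = 211 → 6978/211
APPEND 28: p_3 = 28·6978 + 463 = 195847, q_3 = 28·211 + 14 = 5922 → 195847/5922
APPEND 11: p_4 = 11·195847 + 6978 = 2161295, q_4 = 11·5922 + 211 = 65353 → 2161295/65353
APPEND 30: p_5 = 30·2161295 + 195847 = 65034697, q_5 = 30·65353 + 5922 = 1966512 → 65034697/1966512
APPEND 18: p_6 = 18·65034697 + 2161295 = 1172785841, q_6 = 18·1966512 + 65353 = 35462569 → 1172785841/35462569
APPEND 43: p_7 = 43·1172785841 + 65034697 = 50494825860, q_7 = 43·35462569 + 1966512 = 1526856979 → 50494825860/1526856979
APPEND 39: p_8 = 39·50494825860 + 1172785841 = 1970470994381, q_8 = 39·1526856979 + 35462569 = 59582884750 → 1970470994381/59582884750
APPEND 1: p_9 = 1·1970470994381 + 50494825860 = 2020965820241, q_9 = 1·59582884750 + 1526856979 = 61109741729 → 2020965820241/61109741729
APPEND 38: p_10 = 38·2020965820241 + 1970470994381 = 78767172163539, q_10 = 38·61109741729 + 59582884750 = 2381753070452 → 78767172163539/2381753070452
APPEND 13: p_11 = 13·78767172163539 + 2020965820241 = 1025994203946248, q_11 = 13·2381753070452 + 61109741729 = 31023899657605 → 1025994203946248/31023899657605
APPEND 9: p_12 = 9·1025994203946248 + 78767172163539 = 9312715007679771, q_12 = 9·31023899657605 + 2381753070452 = 281596849988897 → 9312715007679771/281596849988897
APPEND 31: p_13 = 31·9312715007679771 + 1025994203946248 = 289720159442019149, q_13 = 31·281596849988897 + 31023899657605 = 8760526249313412 → 289720159442019149/8760526249313412
APPEND 29: p_14 = 29·289720159442019149 + 9312715007679771 = 8411197338826235092, q_14 = 29·8760526249313412 + 281596849988897 = 254336858080077845 → 8411197338826235092/254336858080077845
APPEND 36: p_15 = 36·8411197338826235092 + 289720159442019149 = 303092824357186482461, q_15 = 36·254336858080077845 + 8760526249313412 = 9164887417132115832 → 303092824357186482461/9164887417132115832
APPEND 17: p_16 = 17·303092824357186482461 + 8411197338826235092 = 5160989211410996436929, q_16 = 17·9164887417132115832 + 254336858080077845 = 156057422949326046989 → 5160989211410996436929/156057422949326046989
APPEND 20: p_17 = 20·5160989211410996436929 + 303092824357186482461 = 103522877052577115221041, q_17 = 20·156057422949326046989 + 9164887417132115832 = 3130313346403653055612 → 103522877052577115221041/3130313346403653055612

33/1
6978/211
2161295/65353
65034697/1966512
1172785841/35462569
50494825860/1526856979
1970470994381/59582884750
2020965820241/61109741729
78767172163539/2381753070452
1025994203946248/31023899657605
289720159442019149/8760526249313412
8411197338826235092/254336858080077845
5160989211410996436929/156057422949326046989
103522877052577115221041/3130313346403653055612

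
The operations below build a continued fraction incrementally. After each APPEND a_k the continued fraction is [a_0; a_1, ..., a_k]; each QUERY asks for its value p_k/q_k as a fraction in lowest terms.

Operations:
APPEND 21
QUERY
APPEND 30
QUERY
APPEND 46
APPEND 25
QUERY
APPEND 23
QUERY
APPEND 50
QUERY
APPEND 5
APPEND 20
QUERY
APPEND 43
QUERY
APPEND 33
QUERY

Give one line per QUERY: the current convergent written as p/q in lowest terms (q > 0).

21/1
631/30
726806/34555
16745585/796146
838006056/39841855
84973523356/4039950275
3658068280173/173917867246
120801226769065/5743329569393

APPEND 21: p_0 = 21·1 + 0 = 21, q_0 = 21·0 + 1 = 1 → 21/1
APPEND 30: p_1 = 30·21 + 1 = 631, q_1 = 30·1 + 0 = 30 → 631/30
APPEND 46: p_2 = 46·631 + 21 = 29047, q_2 = 46·30 + 1 = 1381 → 29047/1381
APPEND 25: p_3 = 25·29047 + 631 = 726806, q_3 = 25·1381 + 30 = 34555 → 726806/34555
APPEND 23: p_4 = 23·726806 + 29047 = 16745585, q_4 = 23·34555 + 1381 = 796146 → 16745585/796146
APPEND 50: p_5 = 50·16745585 + 726806 = 838006056, q_5 = 50·796146 + 34555 = 39841855 → 838006056/39841855
APPEND 5: p_6 = 5·838006056 + 16745585 = 4206775865, q_6 = 5·39841855 + 796146 = 200005421 → 4206775865/200005421
APPEND 20: p_7 = 20·4206775865 + 838006056 = 84973523356, q_7 = 20·200005421 + 39841855 = 4039950275 → 84973523356/4039950275
APPEND 43: p_8 = 43·84973523356 + 4206775865 = 3658068280173, q_8 = 43·4039950275 + 200005421 = 173917867246 → 3658068280173/173917867246
APPEND 33: p_9 = 33·3658068280173 + 84973523356 = 120801226769065, q_9 = 33·173917867246 + 4039950275 = 5743329569393 → 120801226769065/5743329569393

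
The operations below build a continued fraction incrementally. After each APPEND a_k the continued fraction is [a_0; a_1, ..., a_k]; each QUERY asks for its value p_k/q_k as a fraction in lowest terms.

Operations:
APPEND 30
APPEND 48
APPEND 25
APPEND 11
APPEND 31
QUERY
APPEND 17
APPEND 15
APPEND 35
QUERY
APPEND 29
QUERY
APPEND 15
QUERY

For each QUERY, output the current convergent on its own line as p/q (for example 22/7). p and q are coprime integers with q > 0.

12375481/412230
111304065133/3707562944
3230991982683/107625055141
48576183805378/1618083390059

APPEND 30: p_0 = 30·1 + 0 = 30, q_0 = 30·0 + 1 = 1 → 30/1
APPEND 48: p_1 = 48·30 + 1 = 1441, q_1 = 48·1 + 0 = 48 → 1441/48
APPEND 25: p_2 = 25·1441 + 30 = 36055, q_2 = 25·48 + 1 = 1201 → 36055/1201
APPEND 11: p_3 = 11·36055 + 1441 = 398046, q_3 = 11·1201 + 48 = 13259 → 398046/13259
APPEND 31: p_4 = 31·398046 + 36055 = 12375481, q_4 = 31·13259 + 1201 = 412230 → 12375481/412230
APPEND 17: p_5 = 17·12375481 + 398046 = 210781223, q_5 = 17·412230 + 13259 = 7021169 → 210781223/7021169
APPEND 15: p_6 = 15·210781223 + 12375481 = 3174093826, q_6 = 15·7021169 + 412230 = 105729765 → 3174093826/105729765
APPEND 35: p_7 = 35·3174093826 + 210781223 = 111304065133, q_7 = 35·105729765 + 7021169 = 3707562944 → 111304065133/3707562944
APPEND 29: p_8 = 29·111304065133 + 3174093826 = 3230991982683, q_8 = 29·3707562944 + 105729765 = 107625055141 → 3230991982683/107625055141
APPEND 15: p_9 = 15·3230991982683 + 111304065133 = 48576183805378, q_9 = 15·107625055141 + 3707562944 = 1618083390059 → 48576183805378/1618083390059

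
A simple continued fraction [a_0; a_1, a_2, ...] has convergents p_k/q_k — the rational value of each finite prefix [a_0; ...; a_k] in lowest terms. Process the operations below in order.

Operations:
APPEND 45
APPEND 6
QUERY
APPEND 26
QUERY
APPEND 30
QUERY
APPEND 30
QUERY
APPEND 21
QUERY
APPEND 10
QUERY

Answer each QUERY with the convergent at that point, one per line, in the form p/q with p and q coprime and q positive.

271/6
7091/157
213001/4716
6397121/141637
134552542/2979093
1351922541/29932567

APPEND 45: p_0 = 45·1 + 0 = 45, q_0 = 45·0 + 1 = 1 → 45/1
APPEND 6: p_1 = 6·45 + 1 = 271, q_1 = 6·1 + 0 = 6 → 271/6
APPEND 26: p_2 = 26·271 + 45 = 7091, q_2 = 26·6 + 1 = 157 → 7091/157
APPEND 30: p_3 = 30·7091 + 271 = 213001, q_3 = 30·157 + 6 = 4716 → 213001/4716
APPEND 30: p_4 = 30·213001 + 7091 = 6397121, q_4 = 30·4716 + 157 = 141637 → 6397121/141637
APPEND 21: p_5 = 21·6397121 + 213001 = 134552542, q_5 = 21·141637 + 4716 = 2979093 → 134552542/2979093
APPEND 10: p_6 = 10·134552542 + 6397121 = 1351922541, q_6 = 10·2979093 + 141637 = 29932567 → 1351922541/29932567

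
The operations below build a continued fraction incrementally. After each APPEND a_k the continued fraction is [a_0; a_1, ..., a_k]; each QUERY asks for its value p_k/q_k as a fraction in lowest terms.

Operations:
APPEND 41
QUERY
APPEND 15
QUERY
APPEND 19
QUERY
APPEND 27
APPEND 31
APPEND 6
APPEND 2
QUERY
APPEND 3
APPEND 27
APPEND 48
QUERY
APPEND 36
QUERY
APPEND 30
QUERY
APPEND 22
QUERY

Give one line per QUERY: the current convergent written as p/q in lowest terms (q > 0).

APPEND 41: p_0 = 41·1 + 0 = 41, q_0 = 41·0 + 1 = 1 → 41/1
APPEND 15: p_1 = 15·41 + 1 = 616, q_1 = 15·1 + 0 = 15 → 616/15
APPEND 19: p_2 = 19·616 + 41 = 11745, q_2 = 19·15 + 1 = 286 → 11745/286
APPEND 27: p_3 = 27·11745 + 616 = 317731, q_3 = 27·286 + 15 = 7737 → 317731/7737
APPEND 31: p_4 = 31·317731 + 11745 = 9861406, q_4 = 31·7737 + 286 = 240133 → 9861406/240133
APPEND 6: p_5 = 6·9861406 + 317731 = 59486167, q_5 = 6·240133 + 7737 = 1448535 → 59486167/1448535
APPEND 2: p_6 = 2·59486167 + 9861406 = 128833740, q_6 = 2·1448535 + 240133 = 3137203 → 128833740/3137203
APPEND 3: p_7 = 3·128833740 + 59486167 = 445987387, q_7 = 3·3137203 + 1448535 = 10860144 → 445987387/10860144
APPEND 27: p_8 = 27·445987387 + 128833740 = 12170493189, q_8 = 27·10860144 + 3137203 = 296361091 → 12170493189/296361091
APPEND 48: p_9 = 48·12170493189 + 445987387 = 584629660459, q_9 = 48·296361091 + 10860144 = 14236192512 → 584629660459/14236192512
APPEND 36: p_10 = 36·584629660459 + 12170493189 = 21058838269713, q_10 = 36·14236192512 + 296361091 = 512799291523 → 21058838269713/512799291523
APPEND 30: p_11 = 30·21058838269713 + 584629660459 = 632349777751849, q_11 = 30·512799291523 + 14236192512 = 15398214938202 → 632349777751849/15398214938202
APPEND 22: p_12 = 22·632349777751849 + 21058838269713 = 13932753948810391, q_12 = 22·15398214938202 + 512799291523 = 339273527931967 → 13932753948810391/339273527931967

41/1
616/15
11745/286
128833740/3137203
584629660459/14236192512
21058838269713/512799291523
632349777751849/15398214938202
13932753948810391/339273527931967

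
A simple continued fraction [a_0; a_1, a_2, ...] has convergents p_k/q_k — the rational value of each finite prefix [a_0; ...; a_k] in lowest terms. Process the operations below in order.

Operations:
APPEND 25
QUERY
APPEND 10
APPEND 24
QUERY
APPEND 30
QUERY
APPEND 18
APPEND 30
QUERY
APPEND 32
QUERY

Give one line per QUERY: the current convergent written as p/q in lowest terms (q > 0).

25/1
6049/241
181721/7240
98492531/3924070
3155038019/125700801

APPEND 25: p_0 = 25·1 + 0 = 25, q_0 = 25·0 + 1 = 1 → 25/1
APPEND 10: p_1 = 10·25 + 1 = 251, q_1 = 10·1 + 0 = 10 → 251/10
APPEND 24: p_2 = 24·251 + 25 = 6049, q_2 = 24·10 + 1 = 241 → 6049/241
APPEND 30: p_3 = 30·6049 + 251 = 181721, q_3 = 30·241 + 10 = 7240 → 181721/7240
APPEND 18: p_4 = 18·181721 + 6049 = 3277027, q_4 = 18·7240 + 241 = 130561 → 3277027/130561
APPEND 30: p_5 = 30·3277027 + 181721 = 98492531, q_5 = 30·130561 + 7240 = 3924070 → 98492531/3924070
APPEND 32: p_6 = 32·98492531 + 3277027 = 3155038019, q_6 = 32·3924070 + 130561 = 125700801 → 3155038019/125700801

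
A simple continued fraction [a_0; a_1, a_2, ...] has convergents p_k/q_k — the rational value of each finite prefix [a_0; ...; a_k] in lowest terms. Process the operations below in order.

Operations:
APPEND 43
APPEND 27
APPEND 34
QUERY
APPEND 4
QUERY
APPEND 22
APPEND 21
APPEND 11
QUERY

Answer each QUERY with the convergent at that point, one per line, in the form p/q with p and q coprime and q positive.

APPEND 43: p_0 = 43·1 + 0 = 43, q_0 = 43·0 + 1 = 1 → 43/1
APPEND 27: p_1 = 27·43 + 1 = 1162, q_1 = 27·1 + 0 = 27 → 1162/27
APPEND 34: p_2 = 34·1162 + 43 = 39551, q_2 = 34·27 + 1 = 919 → 39551/919
APPEND 4: p_3 = 4·39551 + 1162 = 159366, q_3 = 4·919 + 27 = 3703 → 159366/3703
APPEND 22: p_4 = 22·159366 + 39551 = 3545603, q_4 = 22·3703 + 919 = 82385 → 3545603/82385
APPEND 21: p_5 = 21·3545603 + 159366 = 74617029, q_5 = 21·82385 + 3703 = 1733788 → 74617029/1733788
APPEND 11: p_6 = 11·74617029 + 3545603 = 824332922, q_6 = 11·1733788 + 82385 = 19154053 → 824332922/19154053

39551/919
159366/3703
824332922/19154053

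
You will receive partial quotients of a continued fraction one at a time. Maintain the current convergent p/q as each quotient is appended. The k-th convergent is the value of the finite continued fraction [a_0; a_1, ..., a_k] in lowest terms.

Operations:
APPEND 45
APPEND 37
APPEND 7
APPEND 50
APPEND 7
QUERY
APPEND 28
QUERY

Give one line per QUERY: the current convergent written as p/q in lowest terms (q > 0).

APPEND 45: p_0 = 45·1 + 0 = 45, q_0 = 45·0 + 1 = 1 → 45/1
APPEND 37: p_1 = 37·45 + 1 = 1666, q_1 = 37·1 + 0 = 37 → 1666/37
APPEND 7: p_2 = 7·1666 + 45 = 11707, q_2 = 7·37 + 1 = 260 → 11707/260
APPEND 50: p_3 = 50·11707 + 1666 = 587016, q_3 = 50·260 + 37 = 13037 → 587016/13037
APPEND 7: p_4 = 7·587016 + 11707 = 4120819, q_4 = 7·13037 + 260 = 91519 → 4120819/91519
APPEND 28: p_5 = 28·4120819 + 587016 = 115969948, q_5 = 28·91519 + 13037 = 2575569 → 115969948/2575569

4120819/91519
115969948/2575569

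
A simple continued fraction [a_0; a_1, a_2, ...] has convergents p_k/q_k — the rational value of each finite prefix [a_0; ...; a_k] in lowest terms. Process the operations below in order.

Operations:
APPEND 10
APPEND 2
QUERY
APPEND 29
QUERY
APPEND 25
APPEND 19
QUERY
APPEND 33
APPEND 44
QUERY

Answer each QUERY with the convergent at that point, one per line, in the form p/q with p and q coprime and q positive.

APPEND 10: p_0 = 10·1 + 0 = 10, q_0 = 10·0 + 1 = 1 → 10/1
APPEND 2: p_1 = 2·10 + 1 = 21, q_1 = 2·1 + 0 = 2 → 21/2
APPEND 29: p_2 = 29·21 + 10 = 619, q_2 = 29·2 + 1 = 59 → 619/59
APPEND 25: p_3 = 25·619 + 21 = 15496, q_3 = 25·59 + 2 = 1477 → 15496/1477
APPEND 19: p_4 = 19·15496 + 619 = 295043, q_4 = 19·1477 + 59 = 28122 → 295043/28122
APPEND 33: p_5 = 33·295043 + 15496 = 9751915, q_5 = 33·28122 + 1477 = 929503 → 9751915/929503
APPEND 44: p_6 = 44·9751915 + 295043 = 429379303, q_6 = 44·929503 + 28122 = 40926254 → 429379303/40926254

21/2
619/59
295043/28122
429379303/40926254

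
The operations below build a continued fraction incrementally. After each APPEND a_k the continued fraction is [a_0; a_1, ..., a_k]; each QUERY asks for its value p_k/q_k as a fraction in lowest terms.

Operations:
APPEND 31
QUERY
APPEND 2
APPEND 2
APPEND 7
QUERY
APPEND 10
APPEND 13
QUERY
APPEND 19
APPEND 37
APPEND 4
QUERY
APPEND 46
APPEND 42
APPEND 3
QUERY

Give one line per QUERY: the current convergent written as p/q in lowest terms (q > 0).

APPEND 31: p_0 = 31·1 + 0 = 31, q_0 = 31·0 + 1 = 1 → 31/1
APPEND 2: p_1 = 2·31 + 1 = 63, q_1 = 2·1 + 0 = 2 → 63/2
APPEND 2: p_2 = 2·63 + 31 = 157, q_2 = 2·2 + 1 = 5 → 157/5
APPEND 7: p_3 = 7·157 + 63 = 1162, q_3 = 7·5 + 2 = 37 → 1162/37
APPEND 10: p_4 = 10·1162 + 157 = 11777, q_4 = 10·37 + 5 = 375 → 11777/375
APPEND 13: p_5 = 13·11777 + 1162 = 154263, q_5 = 13·375 + 37 = 4912 → 154263/4912
APPEND 19: p_6 = 19·154263 + 11777 = 2942774, q_6 = 19·4912 + 375 = 93703 → 2942774/93703
APPEND 37: p_7 = 37·2942774 + 154263 = 109036901, q_7 = 37·93703 + 4912 = 3471923 → 109036901/3471923
APPEND 4: p_8 = 4·109036901 + 2942774 = 439090378, q_8 = 4·3471923 + 93703 = 13981395 → 439090378/13981395
APPEND 46: p_9 = 46·439090378 + 109036901 = 20307194289, q_9 = 46·13981395 + 3471923 = 646616093 → 20307194289/646616093
APPEND 42: p_10 = 42·20307194289 + 439090378 = 853341250516, q_10 = 42·646616093 + 13981395 = 27171857301 → 853341250516/27171857301
APPEND 3: p_11 = 3·853341250516 + 20307194289 = 2580330945837, q_11 = 3·27171857301 + 646616093 = 82162187996 → 2580330945837/82162187996

31/1
1162/37
154263/4912
439090378/13981395
2580330945837/82162187996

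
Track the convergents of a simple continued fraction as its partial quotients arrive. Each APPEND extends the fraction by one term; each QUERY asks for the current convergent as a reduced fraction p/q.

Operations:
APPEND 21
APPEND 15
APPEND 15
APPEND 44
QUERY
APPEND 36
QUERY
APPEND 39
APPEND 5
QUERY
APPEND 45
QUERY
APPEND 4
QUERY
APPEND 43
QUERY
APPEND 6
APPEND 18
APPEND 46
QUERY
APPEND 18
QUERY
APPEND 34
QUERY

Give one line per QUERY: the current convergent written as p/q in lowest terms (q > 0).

APPEND 21: p_0 = 21·1 + 0 = 21, q_0 = 21·0 + 1 = 1 → 21/1
APPEND 15: p_1 = 15·21 + 1 = 316, q_1 = 15·1 + 0 = 15 → 316/15
APPEND 15: p_2 = 15·316 + 21 = 4761, q_2 = 15·15 + 1 = 226 → 4761/226
APPEND 44: p_3 = 44·4761 + 316 = 209800, q_3 = 44·226 + 15 = 9959 → 209800/9959
APPEND 36: p_4 = 36·209800 + 4761 = 7557561, q_4 = 36·9959 + 226 = 358750 → 7557561/358750
APPEND 39: p_5 = 39·7557561 + 209800 = 294954679, q_5 = 39·358750 + 9959 = 14001209 → 294954679/14001209
APPEND 5: p_6 = 5·294954679 + 7557561 = 1482330956, q_6 = 5·14001209 + 358750 = 70364795 → 1482330956/70364795
APPEND 45: p_7 = 45·1482330956 + 294954679 = 66999847699, q_7 = 45·70364795 + 14001209 = 3180416984 → 66999847699/3180416984
APPEND 4: p_8 = 4·66999847699 + 1482330956 = 269481721752, q_8 = 4·3180416984 + 70364795 = 12792032731 → 269481721752/12792032731
APPEND 43: p_9 = 43·269481721752 + 66999847699 = 11654713883035, q_9 = 43·12792032731 + 3180416984 = 553237824417 → 11654713883035/553237824417
APPEND 6: p_10 = 6·11654713883035 + 269481721752 = 70197765019962, q_10 = 6·553237824417 + 12792032731 = 3332218979233 → 70197765019962/3332218979233
APPEND 18: p_11 = 18·70197765019962 + 11654713883035 = 1275214484242351, q_11 = 18·3332218979233 + 553237824417 = 60533179450611 → 1275214484242351/60533179450611
APPEND 46: p_12 = 46·1275214484242351 + 70197765019962 = 58730064040168108, q_12 = 46·60533179450611 + 3332218979233 = 2787858473707339 → 58730064040168108/2787858473707339
APPEND 18: p_13 = 18·58730064040168108 + 1275214484242351 = 1058416367207268295, q_13 = 18·2787858473707339 + 60533179450611 = 50241985706182713 → 1058416367207268295/50241985706182713
APPEND 34: p_14 = 34·1058416367207268295 + 58730064040168108 = 36044886549087290138, q_14 = 34·50241985706182713 + 2787858473707339 = 1711015372483919581 → 36044886549087290138/1711015372483919581

209800/9959
7557561/358750
1482330956/70364795
66999847699/3180416984
269481721752/12792032731
11654713883035/553237824417
58730064040168108/2787858473707339
1058416367207268295/50241985706182713
36044886549087290138/1711015372483919581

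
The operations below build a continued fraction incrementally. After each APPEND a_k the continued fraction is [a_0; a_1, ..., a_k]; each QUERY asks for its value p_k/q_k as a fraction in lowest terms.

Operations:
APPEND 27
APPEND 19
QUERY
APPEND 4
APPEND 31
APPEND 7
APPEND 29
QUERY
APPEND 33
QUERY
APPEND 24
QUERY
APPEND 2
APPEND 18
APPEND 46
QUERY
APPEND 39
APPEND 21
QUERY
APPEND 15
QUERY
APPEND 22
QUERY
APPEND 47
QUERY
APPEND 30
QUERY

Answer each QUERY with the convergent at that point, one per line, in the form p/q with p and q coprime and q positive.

APPEND 27: p_0 = 27·1 + 0 = 27, q_0 = 27·0 + 1 = 1 → 27/1
APPEND 19: p_1 = 19·27 + 1 = 514, q_1 = 19·1 + 0 = 19 → 514/19
APPEND 4: p_2 = 4·514 + 27 = 2083, q_2 = 4·19 + 1 = 77 → 2083/77
APPEND 31: p_3 = 31·2083 + 514 = 65087, q_3 = 31·77 + 19 = 2406 → 65087/2406
APPEND 7: p_4 = 7·65087 + 2083 = 457692, q_4 = 7·2406 + 77 = 16919 → 457692/16919
APPEND 29: p_5 = 29·457692 + 65087 = 13338155, q_5 = 29·16919 + 2406 = 493057 → 13338155/493057
APPEND 33: p_6 = 33·13338155 + 457692 = 440616807, q_6 = 33·493057 + 16919 = 16287800 → 440616807/16287800
APPEND 24: p_7 = 24·440616807 + 13338155 = 10588141523, q_7 = 24·16287800 + 493057 = 391400257 → 10588141523/391400257
APPEND 2: p_8 = 2·10588141523 + 440616807 = 21616899853, q_8 = 2·391400257 + 16287800 = 799088314 → 21616899853/799088314
APPEND 18: p_9 = 18·21616899853 + 10588141523 = 399692338877, q_9 = 18·799088314 + 391400257 = 14774989909 → 399692338877/14774989909
APPEND 46: p_10 = 46·399692338877 + 21616899853 = 18407464488195, q_10 = 46·14774989909 + 799088314 = 680448624128 → 18407464488195/680448624128
APPEND 39: p_11 = 39·18407464488195 + 399692338877 = 718290807378482, q_11 = 39·680448624128 + 14774989909 = 26552271330901 → 718290807378482/26552271330901
APPEND 21: p_12 = 21·718290807378482 + 18407464488195 = 15102514419436317, q_12 = 21·26552271330901 + 680448624128 = 558278146573049 → 15102514419436317/558278146573049
APPEND 15: p_13 = 15·15102514419436317 + 718290807378482 = 227256007098923237, q_13 = 15·558278146573049 + 26552271330901 = 8400724469926636 → 227256007098923237/8400724469926636
APPEND 22: p_14 = 22·227256007098923237 + 15102514419436317 = 5014734670595747531, q_14 = 22·8400724469926636 + 558278146573049 = 185374216484959041 → 5014734670595747531/185374216484959041
APPEND 47: p_15 = 47·5014734670595747531 + 227256007098923237 = 235919785525099057194, q_15 = 47·185374216484959041 + 8400724469926636 = 8720988899263001563 → 235919785525099057194/8720988899263001563
APPEND 30: p_16 = 30·235919785525099057194 + 5014734670595747531 = 7082608300423567463351, q_16 = 30·8720988899263001563 + 185374216484959041 = 261815041194375005931 → 7082608300423567463351/261815041194375005931

514/19
13338155/493057
440616807/16287800
10588141523/391400257
18407464488195/680448624128
15102514419436317/558278146573049
227256007098923237/8400724469926636
5014734670595747531/185374216484959041
235919785525099057194/8720988899263001563
7082608300423567463351/261815041194375005931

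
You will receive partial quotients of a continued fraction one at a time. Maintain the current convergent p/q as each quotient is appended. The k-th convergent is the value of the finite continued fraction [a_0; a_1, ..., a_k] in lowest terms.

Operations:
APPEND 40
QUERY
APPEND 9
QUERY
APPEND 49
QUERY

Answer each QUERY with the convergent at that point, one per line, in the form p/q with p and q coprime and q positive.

40/1
361/9
17729/442

APPEND 40: p_0 = 40·1 + 0 = 40, q_0 = 40·0 + 1 = 1 → 40/1
APPEND 9: p_1 = 9·40 + 1 = 361, q_1 = 9·1 + 0 = 9 → 361/9
APPEND 49: p_2 = 49·361 + 40 = 17729, q_2 = 49·9 + 1 = 442 → 17729/442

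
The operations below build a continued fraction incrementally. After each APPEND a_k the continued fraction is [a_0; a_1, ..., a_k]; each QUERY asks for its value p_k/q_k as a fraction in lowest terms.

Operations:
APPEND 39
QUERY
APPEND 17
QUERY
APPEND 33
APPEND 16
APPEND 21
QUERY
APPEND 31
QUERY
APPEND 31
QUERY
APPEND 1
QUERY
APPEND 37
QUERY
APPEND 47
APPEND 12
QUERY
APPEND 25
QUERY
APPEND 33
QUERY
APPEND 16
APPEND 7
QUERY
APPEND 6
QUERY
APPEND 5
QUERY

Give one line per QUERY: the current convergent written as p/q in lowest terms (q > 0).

39/1
664/17
7411431/189751
230106241/5891290
7140704902/182819741
7370811143/188711031
279860717193/7165127888
158209754947761/4050561789092
3968404698213239/101600994449067
131115564795984648/3356883378608303
14843837654833757897/380039028743881708
91164843370436514989/2334045907515472163
470668054507016332842/12050268566321242523

APPEND 39: p_0 = 39·1 + 0 = 39, q_0 = 39·0 + 1 = 1 → 39/1
APPEND 17: p_1 = 17·39 + 1 = 664, q_1 = 17·1 + 0 = 17 → 664/17
APPEND 33: p_2 = 33·664 + 39 = 21951, q_2 = 33·17 + 1 = 562 → 21951/562
APPEND 16: p_3 = 16·21951 + 664 = 351880, q_3 = 16·562 + 17 = 9009 → 351880/9009
APPEND 21: p_4 = 21·351880 + 21951 = 7411431, q_4 = 21·9009 + 562 = 189751 → 7411431/189751
APPEND 31: p_5 = 31·7411431 + 351880 = 230106241, q_5 = 31·189751 + 9009 = 5891290 → 230106241/5891290
APPEND 31: p_6 = 31·230106241 + 7411431 = 7140704902, q_6 = 31·5891290 + 189751 = 182819741 → 7140704902/182819741
APPEND 1: p_7 = 1·7140704902 + 230106241 = 7370811143, q_7 = 1·182819741 + 5891290 = 188711031 → 7370811143/188711031
APPEND 37: p_8 = 37·7370811143 + 7140704902 = 279860717193, q_8 = 37·188711031 + 182819741 = 7165127888 → 279860717193/7165127888
APPEND 47: p_9 = 47·279860717193 + 7370811143 = 13160824519214, q_9 = 47·7165127888 + 188711031 = 336949721767 → 13160824519214/336949721767
APPEND 12: p_10 = 12·13160824519214 + 279860717193 = 158209754947761, q_10 = 12·336949721767 + 7165127888 = 4050561789092 → 158209754947761/4050561789092
APPEND 25: p_11 = 25·158209754947761 + 13160824519214 = 3968404698213239, q_11 = 25·4050561789092 + 336949721767 = 101600994449067 → 3968404698213239/101600994449067
APPEND 33: p_12 = 33·3968404698213239 + 158209754947761 = 131115564795984648, q_12 = 33·101600994449067 + 4050561789092 = 3356883378608303 → 131115564795984648/3356883378608303
APPEND 16: p_13 = 16·131115564795984648 + 3968404698213239 = 2101817441433967607, q_13 = 16·3356883378608303 + 101600994449067 = 53811735052181915 → 2101817441433967607/53811735052181915
APPEND 7: p_14 = 7·2101817441433967607 + 131115564795984648 = 14843837654833757897, q_14 = 7·53811735052181915 + 3356883378608303 = 380039028743881708 → 14843837654833757897/380039028743881708
APPEND 6: p_15 = 6·14843837654833757897 + 2101817441433967607 = 91164843370436514989, q_15 = 6·380039028743881708 + 53811735052181915 = 2334045907515472163 → 91164843370436514989/2334045907515472163
APPEND 5: p_16 = 5·91164843370436514989 + 14843837654833757897 = 470668054507016332842, q_16 = 5·2334045907515472163 + 380039028743881708 = 12050268566321242523 → 470668054507016332842/12050268566321242523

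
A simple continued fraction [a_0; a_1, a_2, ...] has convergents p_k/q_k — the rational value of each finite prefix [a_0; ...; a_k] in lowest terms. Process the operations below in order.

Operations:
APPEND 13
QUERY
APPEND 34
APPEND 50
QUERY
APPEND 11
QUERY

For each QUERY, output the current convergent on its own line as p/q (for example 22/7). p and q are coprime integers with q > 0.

13/1
22163/1701
244236/18745

APPEND 13: p_0 = 13·1 + 0 = 13, q_0 = 13·0 + 1 = 1 → 13/1
APPEND 34: p_1 = 34·13 + 1 = 443, q_1 = 34·1 + 0 = 34 → 443/34
APPEND 50: p_2 = 50·443 + 13 = 22163, q_2 = 50·34 + 1 = 1701 → 22163/1701
APPEND 11: p_3 = 11·22163 + 443 = 244236, q_3 = 11·1701 + 34 = 18745 → 244236/18745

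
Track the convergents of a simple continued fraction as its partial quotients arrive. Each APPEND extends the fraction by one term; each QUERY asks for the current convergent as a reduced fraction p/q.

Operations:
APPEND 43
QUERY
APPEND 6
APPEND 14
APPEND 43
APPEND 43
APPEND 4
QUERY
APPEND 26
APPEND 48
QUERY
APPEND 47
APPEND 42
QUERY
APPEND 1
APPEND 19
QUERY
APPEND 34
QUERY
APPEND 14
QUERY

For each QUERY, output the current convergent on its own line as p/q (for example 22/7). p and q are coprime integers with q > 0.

43/1
27353174/633693
34490456102/799042941
68148806016512/1578808416567
1393789739274235/32290029714647
47458621710758607/1099477390366318
665814493689894733/15424973494843099

APPEND 43: p_0 = 43·1 + 0 = 43, q_0 = 43·0 + 1 = 1 → 43/1
APPEND 6: p_1 = 6·43 + 1 = 259, q_1 = 6·1 + 0 = 6 → 259/6
APPEND 14: p_2 = 14·259 + 43 = 3669, q_2 = 14·6 + 1 = 85 → 3669/85
APPEND 43: p_3 = 43·3669 + 259 = 158026, q_3 = 43·85 + 6 = 3661 → 158026/3661
APPEND 43: p_4 = 43·158026 + 3669 = 6798787, q_4 = 43·3661 + 85 = 157508 → 6798787/157508
APPEND 4: p_5 = 4·6798787 + 158026 = 27353174, q_5 = 4·157508 + 3661 = 633693 → 27353174/633693
APPEND 26: p_6 = 26·27353174 + 6798787 = 717981311, q_6 = 26·633693 + 157508 = 16633526 → 717981311/16633526
APPEND 48: p_7 = 48·717981311 + 27353174 = 34490456102, q_7 = 48·16633526 + 633693 = 799042941 → 34490456102/799042941
APPEND 47: p_8 = 47·34490456102 + 717981311 = 1621769418105, q_8 = 47·799042941 + 16633526 = 37571651753 → 1621769418105/37571651753
APPEND 42: p_9 = 42·1621769418105 + 34490456102 = 68148806016512, q_9 = 42·37571651753 + 799042941 = 1578808416567 → 68148806016512/1578808416567
APPEND 1: p_10 = 1·68148806016512 + 1621769418105 = 69770575434617, q_10 = 1·1578808416567 + 37571651753 = 1616380068320 → 69770575434617/1616380068320
APPEND 19: p_11 = 19·69770575434617 + 68148806016512 = 1393789739274235, q_11 = 19·1616380068320 + 1578808416567 = 32290029714647 → 1393789739274235/32290029714647
APPEND 34: p_12 = 34·1393789739274235 + 69770575434617 = 47458621710758607, q_12 = 34·32290029714647 + 1616380068320 = 1099477390366318 → 47458621710758607/1099477390366318
APPEND 14: p_13 = 14·47458621710758607 + 1393789739274235 = 665814493689894733, q_13 = 14·1099477390366318 + 32290029714647 = 15424973494843099 → 665814493689894733/15424973494843099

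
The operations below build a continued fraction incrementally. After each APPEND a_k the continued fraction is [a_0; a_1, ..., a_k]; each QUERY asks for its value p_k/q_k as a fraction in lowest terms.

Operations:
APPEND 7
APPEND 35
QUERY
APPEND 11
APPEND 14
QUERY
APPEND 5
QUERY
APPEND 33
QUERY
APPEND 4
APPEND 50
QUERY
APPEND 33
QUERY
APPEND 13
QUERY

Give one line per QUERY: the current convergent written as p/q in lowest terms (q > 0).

APPEND 7: p_0 = 7·1 + 0 = 7, q_0 = 7·0 + 1 = 1 → 7/1
APPEND 35: p_1 = 35·7 + 1 = 246, q_1 = 35·1 + 0 = 35 → 246/35
APPEND 11: p_2 = 11·246 + 7 = 2713, q_2 = 11·35 + 1 = 386 → 2713/386
APPEND 14: p_3 = 14·2713 + 246 = 38228, q_3 = 14·386 + 35 = 5439 → 38228/5439
APPEND 5: p_4 = 5·38228 + 2713 = 193853, q_4 = 5·5439 + 386 = 27581 → 193853/27581
APPEND 33: p_5 = 33·193853 + 38228 = 6435377, q_5 = 33·27581 + 5439 = 915612 → 6435377/915612
APPEND 4: p_6 = 4·6435377 + 193853 = 25935361, q_6 = 4·915612 + 27581 = 3690029 → 25935361/3690029
APPEND 50: p_7 = 50·25935361 + 6435377 = 1303203427, q_7 = 50·3690029 + 915612 = 185417062 → 1303203427/185417062
APPEND 33: p_8 = 33·1303203427 + 25935361 = 43031648452, q_8 = 33·185417062 + 3690029 = 6122453075 → 43031648452/6122453075
APPEND 13: p_9 = 13·43031648452 + 1303203427 = 560714633303, q_9 = 13·6122453075 + 185417062 = 79777307037 → 560714633303/79777307037

246/35
38228/5439
193853/27581
6435377/915612
1303203427/185417062
43031648452/6122453075
560714633303/79777307037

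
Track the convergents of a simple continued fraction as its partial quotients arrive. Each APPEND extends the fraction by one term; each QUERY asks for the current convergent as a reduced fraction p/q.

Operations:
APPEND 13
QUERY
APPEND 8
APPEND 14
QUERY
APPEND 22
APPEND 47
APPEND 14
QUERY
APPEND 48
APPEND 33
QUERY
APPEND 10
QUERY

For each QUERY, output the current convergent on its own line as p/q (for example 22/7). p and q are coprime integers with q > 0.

APPEND 13: p_0 = 13·1 + 0 = 13, q_0 = 13·0 + 1 = 1 → 13/1
APPEND 8: p_1 = 8·13 + 1 = 105, q_1 = 8·1 + 0 = 8 → 105/8
APPEND 14: p_2 = 14·105 + 13 = 1483, q_2 = 14·8 + 1 = 113 → 1483/113
APPEND 22: p_3 = 22·1483 + 105 = 32731, q_3 = 22·113 + 8 = 2494 → 32731/2494
APPEND 47: p_4 = 47·32731 + 1483 = 1539840, q_4 = 47·2494 + 113 = 117331 → 1539840/117331
APPEND 14: p_5 = 14·1539840 + 32731 = 21590491, q_5 = 14·117331 + 2494 = 1645128 → 21590491/1645128
APPEND 48: p_6 = 48·21590491 + 1539840 = 1037883408, q_6 = 48·1645128 + 117331 = 79083475 → 1037883408/79083475
APPEND 33: p_7 = 33·1037883408 + 21590491 = 34271742955, q_7 = 33·79083475 + 1645128 = 2611399803 → 34271742955/2611399803
APPEND 10: p_8 = 10·34271742955 + 1037883408 = 343755312958, q_8 = 10·2611399803 + 79083475 = 26193081505 → 343755312958/26193081505

13/1
1483/113
21590491/1645128
34271742955/2611399803
343755312958/26193081505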